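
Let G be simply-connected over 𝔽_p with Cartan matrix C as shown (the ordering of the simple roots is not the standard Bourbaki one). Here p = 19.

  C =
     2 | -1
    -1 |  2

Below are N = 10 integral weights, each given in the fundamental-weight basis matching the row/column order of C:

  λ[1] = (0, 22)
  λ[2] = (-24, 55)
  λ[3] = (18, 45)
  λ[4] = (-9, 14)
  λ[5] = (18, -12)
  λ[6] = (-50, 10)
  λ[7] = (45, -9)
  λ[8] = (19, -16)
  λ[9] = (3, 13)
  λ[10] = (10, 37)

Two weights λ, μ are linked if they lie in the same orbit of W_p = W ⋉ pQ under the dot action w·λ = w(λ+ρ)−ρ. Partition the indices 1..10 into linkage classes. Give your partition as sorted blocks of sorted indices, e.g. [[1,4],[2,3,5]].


Dynkin diagram of C (from the 2 off-diagonal −1 entries): A_2.

Ā_19 reps of the 10 weights (A_2, coords as presented):

  λ_1+ρ ↦ (4, 14)
  λ_2+ρ ↦ (4, 14)
  λ_3+ρ ↦ (8, 11)
  λ_4+ρ ↦ (8, 7)
  λ_5+ρ ↦ (8, 11)
  λ_6+ρ ↦ (8, 11)
  λ_7+ρ ↦ (8, 11)
  λ_8+ρ ↦ (4, 14)
  λ_9+ρ ↦ (4, 14)
  λ_10+ρ ↦ (8, 11)

Partition of {1..10} into 3 W_19-dot-orbits:

[[1, 2, 8, 9], [3, 5, 6, 7, 10], [4]]


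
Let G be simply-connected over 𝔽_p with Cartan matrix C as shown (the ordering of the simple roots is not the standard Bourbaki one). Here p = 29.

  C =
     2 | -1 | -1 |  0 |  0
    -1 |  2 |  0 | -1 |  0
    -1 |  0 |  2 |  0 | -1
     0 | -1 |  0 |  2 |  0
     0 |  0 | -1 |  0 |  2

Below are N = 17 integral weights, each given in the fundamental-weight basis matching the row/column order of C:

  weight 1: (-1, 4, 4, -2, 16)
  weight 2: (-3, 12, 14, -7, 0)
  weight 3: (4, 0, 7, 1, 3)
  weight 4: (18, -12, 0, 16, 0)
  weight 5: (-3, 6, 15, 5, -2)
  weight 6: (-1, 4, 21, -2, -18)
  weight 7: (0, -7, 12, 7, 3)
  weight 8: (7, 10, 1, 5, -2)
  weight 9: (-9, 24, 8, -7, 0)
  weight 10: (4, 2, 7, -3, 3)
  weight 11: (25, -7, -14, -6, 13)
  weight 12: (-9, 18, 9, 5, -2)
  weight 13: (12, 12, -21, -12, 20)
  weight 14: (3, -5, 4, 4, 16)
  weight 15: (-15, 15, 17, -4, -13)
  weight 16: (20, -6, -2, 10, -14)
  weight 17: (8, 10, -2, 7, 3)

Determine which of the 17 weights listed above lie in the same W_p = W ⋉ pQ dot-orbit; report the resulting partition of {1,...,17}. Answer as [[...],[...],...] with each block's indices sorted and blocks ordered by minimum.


C ↔ A_5 under row/col permutation; |W(A_5)| = 720.

W_29-reps of the 17 weights in Ā_29 (same 5-coord order as C):

  [1] (0, 4, 5, 1, 17) · [2] (2, 5, 13, 6, 1) · [3] (5, 1, 8, 2, 4) · [4] (8, 11, 1, 6, 1) · [5] (2, 5, 13, 6, 1) · [6] (0, 4, 5, 1, 17) · [7] (5, 1, 8, 2, 4) · [8] (8, 11, 1, 6, 1) · [9] (8, 11, 1, 6, 1) · [10] (5, 1, 8, 2, 4) · [11] (2, 5, 13, 6, 1) · [12] (8, 11, 1, 6, 1) · [13] (2, 5, 13, 6, 1) · [14] (0, 4, 5, 1, 17) · [15] (5, 1, 8, 2, 4) · [16] (2, 5, 13, 6, 1) · [17] (8, 11, 1, 6, 1)

Partition of {1..17} into 4 W_29-dot-orbits:

[[1, 6, 14], [2, 5, 11, 13, 16], [3, 7, 10, 15], [4, 8, 9, 12, 17]]


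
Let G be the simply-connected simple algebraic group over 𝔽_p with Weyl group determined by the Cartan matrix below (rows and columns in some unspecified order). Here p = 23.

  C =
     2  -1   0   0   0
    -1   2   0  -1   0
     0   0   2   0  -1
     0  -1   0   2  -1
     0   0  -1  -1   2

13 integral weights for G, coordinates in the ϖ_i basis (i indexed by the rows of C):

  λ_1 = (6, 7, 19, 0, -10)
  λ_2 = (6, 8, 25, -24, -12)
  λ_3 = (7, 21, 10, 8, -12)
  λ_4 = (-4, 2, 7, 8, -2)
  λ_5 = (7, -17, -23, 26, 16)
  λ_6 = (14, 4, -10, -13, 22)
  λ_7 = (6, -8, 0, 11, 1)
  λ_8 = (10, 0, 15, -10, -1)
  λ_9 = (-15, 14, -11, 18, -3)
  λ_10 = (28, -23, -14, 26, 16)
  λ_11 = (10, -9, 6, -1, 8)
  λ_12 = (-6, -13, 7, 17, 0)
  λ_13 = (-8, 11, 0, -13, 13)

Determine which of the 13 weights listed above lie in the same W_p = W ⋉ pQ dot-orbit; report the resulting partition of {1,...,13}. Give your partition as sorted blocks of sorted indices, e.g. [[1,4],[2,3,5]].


Root system A_5: the 5×5 matrix C matches after relabeling.

Alcove-folded reps (p=23, 13 weights, presented ϖ-order):

    [1] (3, 0, 7, 8, 1)
    [2] (0, 7, 1, 5, 2)
    [3] (0, 7, 1, 5, 2)
    [4] (3, 0, 7, 8, 1)
    [5] (8, 5, 4, 1, 1)
    [6] (0, 7, 1, 5, 2)
    [7] (0, 7, 1, 5, 2)
    [8] (3, 0, 7, 8, 1)
    [9] (3, 1, 9, 7, 1)
    [10] (8, 5, 4, 1, 1)
    [11] (3, 0, 7, 8, 1)
    [12] (8, 5, 4, 1, 1)
    [13] (0, 7, 1, 5, 2)

These 13 weights hit 4 W_23-dot-orbits; sizes (4, 5, 3, 1):

[[1, 4, 8, 11], [2, 3, 6, 7, 13], [5, 10, 12], [9]]


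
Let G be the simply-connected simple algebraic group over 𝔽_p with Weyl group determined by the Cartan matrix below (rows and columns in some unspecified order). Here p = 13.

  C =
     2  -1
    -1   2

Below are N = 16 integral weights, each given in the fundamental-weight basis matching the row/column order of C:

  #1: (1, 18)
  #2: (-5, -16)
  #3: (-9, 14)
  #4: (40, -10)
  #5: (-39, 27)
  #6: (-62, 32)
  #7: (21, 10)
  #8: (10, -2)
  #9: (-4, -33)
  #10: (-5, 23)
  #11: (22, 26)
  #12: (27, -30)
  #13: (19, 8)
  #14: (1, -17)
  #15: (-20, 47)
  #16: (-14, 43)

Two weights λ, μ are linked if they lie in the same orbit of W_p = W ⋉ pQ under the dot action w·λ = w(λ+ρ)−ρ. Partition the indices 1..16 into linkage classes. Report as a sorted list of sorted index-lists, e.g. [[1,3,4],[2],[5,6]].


Root system A_2: the 2×2 matrix C matches after relabeling.

Folding the 16 weights λ_j+ρ into Ā_13 (reps in the given 2-coord order):

  λ_1 → (6, 5) · λ_2 → (7, 2) · λ_3 → (6, 5) · λ_4 → (7, 2) · λ_5 → (10, 1) · λ_6 → (7, 2) · λ_7 → (7, 2) · λ_8 → (10, 1) · λ_9 → (3, 4) · λ_10 → (7, 2) · λ_11 → (1, 2) · λ_12 → (10, 1) · λ_13 → (3, 4) · λ_14 → (10, 1) · λ_15 → (3, 4) · λ_16 → (5, 8)

Linkage partition of the 16 weights (6 classes, p=13):

[[1, 3], [2, 4, 6, 7, 10], [5, 8, 12, 14], [9, 13, 15], [11], [16]]


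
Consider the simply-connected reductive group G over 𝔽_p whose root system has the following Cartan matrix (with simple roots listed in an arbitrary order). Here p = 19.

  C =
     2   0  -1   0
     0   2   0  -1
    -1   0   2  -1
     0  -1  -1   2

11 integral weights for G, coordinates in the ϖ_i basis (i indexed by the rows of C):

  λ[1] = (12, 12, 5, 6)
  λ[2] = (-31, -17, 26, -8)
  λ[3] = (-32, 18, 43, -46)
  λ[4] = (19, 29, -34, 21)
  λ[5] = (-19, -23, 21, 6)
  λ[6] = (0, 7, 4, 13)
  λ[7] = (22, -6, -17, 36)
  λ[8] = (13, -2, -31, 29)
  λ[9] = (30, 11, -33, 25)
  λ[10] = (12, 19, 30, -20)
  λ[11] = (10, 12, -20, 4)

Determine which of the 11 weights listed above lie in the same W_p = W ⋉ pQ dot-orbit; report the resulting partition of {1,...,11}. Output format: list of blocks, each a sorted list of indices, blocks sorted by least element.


C ↔ A_4 under row/col permutation; |W(A_4)| = 120.

Each λ_j+ρ reduced to Ā_19; 4-tuples below use C's row order:

    λ_1+ρ ↦ (6, 6, 0, 1)
    λ_2+ρ ↦ (3, 3, 8, 1)
    λ_3+ρ ↦ (6, 6, 0, 1)
    λ_4+ρ ↦ (5, 1, 3, 10)
    λ_5+ρ ↦ (3, 3, 8, 1)
    λ_6+ρ ↦ (5, 1, 3, 10)
    λ_7+ρ ↦ (1, 1, 3, 2)
    λ_8+ρ ↦ (5, 1, 3, 10)
    λ_9+ρ ↦ (6, 6, 0, 1)
    λ_10+ρ ↦ (6, 6, 0, 1)
    λ_11+ρ ↦ (5, 1, 3, 10)

The 11 indices split into 4 linkage classes (same alcove rep ⇔ same W_19-dot-orbit):

[[1, 3, 9, 10], [2, 5], [4, 6, 8, 11], [7]]


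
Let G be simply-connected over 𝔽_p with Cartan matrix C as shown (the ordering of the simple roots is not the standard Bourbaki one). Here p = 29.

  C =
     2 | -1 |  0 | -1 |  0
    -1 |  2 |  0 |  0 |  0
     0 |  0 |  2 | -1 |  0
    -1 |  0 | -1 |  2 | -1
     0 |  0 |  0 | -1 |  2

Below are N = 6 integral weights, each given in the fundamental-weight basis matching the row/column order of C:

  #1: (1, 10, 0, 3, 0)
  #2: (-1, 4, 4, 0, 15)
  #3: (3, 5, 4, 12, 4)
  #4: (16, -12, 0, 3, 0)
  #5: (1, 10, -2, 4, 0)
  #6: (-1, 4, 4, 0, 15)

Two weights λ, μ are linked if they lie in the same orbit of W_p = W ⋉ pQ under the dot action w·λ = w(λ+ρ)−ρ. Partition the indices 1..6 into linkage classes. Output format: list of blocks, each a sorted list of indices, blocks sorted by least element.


D_5 Cartan matrix, 5 simple roots permuted; ρ=(1,1,1,1,1).

Folding the 6 weights λ_j+ρ into Ā_29 (reps in the given 5-coord order):

  λ_1+ρ ↦ (2, 11, 1, 4, 1) · λ_2+ρ ↦ (0, 5, 5, 1, 16) · λ_3+ρ ↦ (2, 11, 1, 4, 1) · λ_4+ρ ↦ (2, 11, 1, 4, 1) · λ_5+ρ ↦ (2, 11, 1, 4, 1) · λ_6+ρ ↦ (0, 5, 5, 1, 16)

The 6 indices split into 2 linkage classes (same alcove rep ⇔ same W_29-dot-orbit):

[[1, 3, 4, 5], [2, 6]]


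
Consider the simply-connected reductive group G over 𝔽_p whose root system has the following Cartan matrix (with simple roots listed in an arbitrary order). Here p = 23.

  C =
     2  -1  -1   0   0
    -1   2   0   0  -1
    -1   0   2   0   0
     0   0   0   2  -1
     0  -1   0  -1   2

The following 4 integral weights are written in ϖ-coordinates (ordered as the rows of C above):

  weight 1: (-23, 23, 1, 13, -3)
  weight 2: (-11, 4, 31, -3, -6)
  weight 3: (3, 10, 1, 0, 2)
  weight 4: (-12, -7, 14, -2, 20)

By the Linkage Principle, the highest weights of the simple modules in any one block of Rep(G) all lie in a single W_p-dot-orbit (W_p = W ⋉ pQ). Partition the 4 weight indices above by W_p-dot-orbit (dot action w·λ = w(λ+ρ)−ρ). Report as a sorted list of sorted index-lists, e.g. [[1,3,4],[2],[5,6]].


Root system A_5: the 5×5 matrix C matches after relabeling.

Each λ_j+ρ reduced to Ā_23; 5-tuples below use C's row order:

  1: (2, 0, 7, 1, 1) · 2: (2, 0, 11, 4, 1) · 3: (4, 11, 2, 1, 3) · 4: (4, 11, 2, 1, 3)

Partition of {1..4} into 3 W_23-dot-orbits:

[[1], [2], [3, 4]]


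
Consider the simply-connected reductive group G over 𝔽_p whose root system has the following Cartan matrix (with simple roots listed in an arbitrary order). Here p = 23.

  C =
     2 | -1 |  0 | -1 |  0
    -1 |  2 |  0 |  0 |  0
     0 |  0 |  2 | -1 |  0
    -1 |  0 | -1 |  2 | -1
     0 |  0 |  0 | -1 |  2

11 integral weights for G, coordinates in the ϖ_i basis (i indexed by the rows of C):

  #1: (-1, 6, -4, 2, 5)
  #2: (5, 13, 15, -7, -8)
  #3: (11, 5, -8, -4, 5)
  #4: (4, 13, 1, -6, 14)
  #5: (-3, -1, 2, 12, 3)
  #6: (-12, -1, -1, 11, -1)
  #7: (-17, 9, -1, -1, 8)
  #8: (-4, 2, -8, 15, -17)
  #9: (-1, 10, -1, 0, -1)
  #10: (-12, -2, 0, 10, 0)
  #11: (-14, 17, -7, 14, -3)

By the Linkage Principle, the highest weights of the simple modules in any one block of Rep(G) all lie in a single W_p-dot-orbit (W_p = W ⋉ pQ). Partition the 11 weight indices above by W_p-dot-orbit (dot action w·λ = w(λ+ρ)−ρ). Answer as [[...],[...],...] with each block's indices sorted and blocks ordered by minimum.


C ↔ D_5 under row/col permutation; |W(D_5)| = 1920.

Ā_23 reps of the 11 weights (D_5, coords as presented):

    [1] (0, 7, 3, 0, 6)
    [2] (0, 7, 3, 0, 6)
    [3] (2, 6, 3, 3, 4)
    [4] (2, 6, 3, 3, 4)
    [5] (2, 6, 3, 3, 4)
    [6] (0, 11, 0, 1, 0)
    [7] (0, 7, 3, 0, 6)
    [8] (0, 7, 3, 0, 6)
    [9] (0, 11, 0, 1, 0)
    [10] (0, 11, 0, 1, 0)
    [11] (3, 5, 0, 2, 4)

Linkage partition of the 11 weights (4 classes, p=23):

[[1, 2, 7, 8], [3, 4, 5], [6, 9, 10], [11]]


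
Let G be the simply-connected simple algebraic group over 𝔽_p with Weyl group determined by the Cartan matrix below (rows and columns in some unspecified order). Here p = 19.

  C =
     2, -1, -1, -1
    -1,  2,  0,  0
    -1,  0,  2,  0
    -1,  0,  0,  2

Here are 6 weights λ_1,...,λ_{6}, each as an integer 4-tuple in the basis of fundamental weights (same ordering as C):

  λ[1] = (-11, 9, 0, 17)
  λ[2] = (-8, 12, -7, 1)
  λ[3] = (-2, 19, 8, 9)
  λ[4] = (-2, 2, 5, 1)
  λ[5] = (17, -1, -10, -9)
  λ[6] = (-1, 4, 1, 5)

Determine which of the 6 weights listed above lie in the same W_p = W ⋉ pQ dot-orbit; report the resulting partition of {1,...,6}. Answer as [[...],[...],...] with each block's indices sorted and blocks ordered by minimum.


C ↔ D_4 under row/col permutation; |W(D_4)| = 192.

λ_j+ρ reflected into Ā_19 (⟨·,θ^∨⟩≤19); 4-tuples as given:

  [1] (1, 0, 9, 8);  [2] (0, 5, 2, 6);  [3] (1, 0, 9, 8);  [4] (1, 2, 5, 1);  [5] (1, 0, 9, 8);  [6] (0, 5, 2, 6)

The 6 indices split into 3 linkage classes (same alcove rep ⇔ same W_19-dot-orbit):

[[1, 3, 5], [2, 6], [4]]


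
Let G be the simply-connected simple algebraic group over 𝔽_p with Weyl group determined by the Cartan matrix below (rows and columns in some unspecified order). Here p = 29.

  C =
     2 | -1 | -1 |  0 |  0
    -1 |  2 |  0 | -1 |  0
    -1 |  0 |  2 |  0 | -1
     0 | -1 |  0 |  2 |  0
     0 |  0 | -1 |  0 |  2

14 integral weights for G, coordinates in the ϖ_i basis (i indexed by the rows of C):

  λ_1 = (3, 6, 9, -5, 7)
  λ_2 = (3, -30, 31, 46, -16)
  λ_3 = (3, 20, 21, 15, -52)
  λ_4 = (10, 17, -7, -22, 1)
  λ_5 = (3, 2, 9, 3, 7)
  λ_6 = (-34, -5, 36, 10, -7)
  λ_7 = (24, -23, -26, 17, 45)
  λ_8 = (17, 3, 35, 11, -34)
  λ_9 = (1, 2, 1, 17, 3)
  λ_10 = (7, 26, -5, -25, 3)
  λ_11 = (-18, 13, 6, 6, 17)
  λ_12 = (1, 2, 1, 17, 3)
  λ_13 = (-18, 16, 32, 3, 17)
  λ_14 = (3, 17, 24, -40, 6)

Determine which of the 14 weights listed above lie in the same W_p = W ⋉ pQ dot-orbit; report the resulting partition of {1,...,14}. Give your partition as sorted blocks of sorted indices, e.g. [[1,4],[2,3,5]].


Root system A_5: the 5×5 matrix C matches after relabeling.

Ā_29 reps of the 14 weights (A_5, coords as presented):

  λ_1+ρ ↦ (4, 3, 10, 4, 8)
  λ_2+ρ ↦ (4, 3, 10, 4, 8)
  λ_3+ρ ↦ (5, 13, 3, 4, 4)
  λ_4+ρ ↦ (2, 3, 2, 18, 4)
  λ_5+ρ ↦ (4, 3, 10, 4, 8)
  λ_6+ρ ↦ (2, 3, 2, 18, 4)
  λ_7+ρ ↦ (5, 13, 3, 4, 4)
  λ_8+ρ ↦ (5, 13, 3, 4, 4)
  λ_9+ρ ↦ (2, 3, 2, 18, 4)
  λ_10+ρ ↦ (2, 3, 2, 18, 4)
  λ_11+ρ ↦ (4, 3, 10, 4, 8)
  λ_12+ρ ↦ (2, 3, 2, 18, 4)
  λ_13+ρ ↦ (5, 13, 3, 4, 4)
  λ_14+ρ ↦ (4, 3, 10, 4, 8)

3 distinct reps among the 14 weights ⇒ 3 W_29-linkage classes:

[[1, 2, 5, 11, 14], [3, 7, 8, 13], [4, 6, 9, 10, 12]]


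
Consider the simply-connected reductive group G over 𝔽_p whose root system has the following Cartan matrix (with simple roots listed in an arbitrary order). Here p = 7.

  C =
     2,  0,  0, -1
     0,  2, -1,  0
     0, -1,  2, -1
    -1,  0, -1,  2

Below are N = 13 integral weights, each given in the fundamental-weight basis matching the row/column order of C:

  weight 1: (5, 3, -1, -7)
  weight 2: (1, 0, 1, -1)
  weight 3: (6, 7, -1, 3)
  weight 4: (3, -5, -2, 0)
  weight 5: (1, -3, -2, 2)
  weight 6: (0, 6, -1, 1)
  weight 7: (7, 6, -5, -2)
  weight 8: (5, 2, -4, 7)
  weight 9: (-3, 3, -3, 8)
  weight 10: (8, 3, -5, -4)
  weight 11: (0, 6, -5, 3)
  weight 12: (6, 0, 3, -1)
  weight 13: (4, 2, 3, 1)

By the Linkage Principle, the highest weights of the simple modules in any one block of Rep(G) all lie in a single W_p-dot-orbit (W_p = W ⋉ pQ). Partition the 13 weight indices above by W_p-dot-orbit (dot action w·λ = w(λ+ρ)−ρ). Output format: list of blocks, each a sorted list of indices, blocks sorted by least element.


A_4 Cartan matrix, 4 simple roots permuted; ρ=(1,1,1,1).

W_7-reps of the 13 weights in Ā_7 (same 4-coord order as C):

    λ_1+ρ ↦ (0, 2, 4, 0)
    λ_2+ρ ↦ (2, 1, 2, 0)
    λ_3+ρ ↦ (0, 1, 0, 4)
    λ_4+ρ ↦ (0, 1, 0, 4)
    λ_5+ρ ↦ (2, 1, 2, 0)
    λ_6+ρ ↦ (2, 4, 0, 0)
    λ_7+ρ ↦ (0, 1, 0, 4)
    λ_8+ρ ↦ (0, 2, 4, 0)
    λ_9+ρ ↦ (2, 2, 0, 3)
    λ_10+ρ ↦ (0, 1, 0, 4)
    λ_11+ρ ↦ (0, 2, 4, 0)
    λ_12+ρ ↦ (2, 4, 0, 0)
    λ_13+ρ ↦ (2, 4, 0, 0)

These 13 weights hit 5 W_7-dot-orbits; sizes (3, 2, 4, 3, 1):

[[1, 8, 11], [2, 5], [3, 4, 7, 10], [6, 12, 13], [9]]


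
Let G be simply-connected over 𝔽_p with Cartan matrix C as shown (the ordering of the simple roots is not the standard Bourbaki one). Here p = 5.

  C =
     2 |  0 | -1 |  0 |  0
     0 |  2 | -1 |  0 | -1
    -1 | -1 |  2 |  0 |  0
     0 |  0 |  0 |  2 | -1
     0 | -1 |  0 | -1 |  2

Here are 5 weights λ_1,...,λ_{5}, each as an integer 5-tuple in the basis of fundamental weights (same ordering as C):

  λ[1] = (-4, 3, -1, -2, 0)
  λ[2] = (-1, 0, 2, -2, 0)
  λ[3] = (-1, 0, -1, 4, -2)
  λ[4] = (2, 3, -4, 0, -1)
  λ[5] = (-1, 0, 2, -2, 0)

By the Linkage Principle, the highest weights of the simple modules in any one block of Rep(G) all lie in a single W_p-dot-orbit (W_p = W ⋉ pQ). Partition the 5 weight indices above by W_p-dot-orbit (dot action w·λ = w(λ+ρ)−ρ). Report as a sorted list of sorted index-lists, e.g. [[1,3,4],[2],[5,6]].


Cartan matrix: type A_5 (|W|=720); un-permuting the 5 rows.

λ_j+ρ reflected into Ā_5 (⟨·,θ^∨⟩≤5); 5-tuples as given:

    λ_1 → (0, 1, 3, 1, 0)
    λ_2 → (0, 1, 3, 1, 0)
    λ_3 → (0, 0, 0, 4, 1)
    λ_4 → (0, 1, 3, 1, 0)
    λ_5 → (0, 1, 3, 1, 0)

Partition of {1..5} into 2 W_5-dot-orbits:

[[1, 2, 4, 5], [3]]


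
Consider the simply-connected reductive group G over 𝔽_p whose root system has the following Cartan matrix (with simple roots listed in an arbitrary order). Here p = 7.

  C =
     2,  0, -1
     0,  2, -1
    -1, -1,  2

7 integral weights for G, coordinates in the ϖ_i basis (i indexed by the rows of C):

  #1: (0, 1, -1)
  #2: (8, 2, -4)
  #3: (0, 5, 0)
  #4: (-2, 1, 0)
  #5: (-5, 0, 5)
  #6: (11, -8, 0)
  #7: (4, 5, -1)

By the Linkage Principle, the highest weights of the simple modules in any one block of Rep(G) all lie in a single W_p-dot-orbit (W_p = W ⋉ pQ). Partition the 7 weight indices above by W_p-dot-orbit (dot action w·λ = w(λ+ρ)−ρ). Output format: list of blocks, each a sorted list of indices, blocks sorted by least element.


A_3 Cartan matrix, 3 simple roots permuted; ρ=(1,1,1).

Alcove-folded reps (p=7, 7 weights, presented ϖ-order):

    λ_1+ρ ↦ (1, 2, 0)
    λ_2+ρ ↦ (4, 2, 1)
    λ_3+ρ ↦ (0, 5, 1)
    λ_4+ρ ↦ (1, 2, 0)
    λ_5+ρ ↦ (4, 1, 2)
    λ_6+ρ ↦ (0, 5, 1)
    λ_7+ρ ↦ (1, 2, 0)

Partition of {1..7} into 4 W_7-dot-orbits:

[[1, 4, 7], [2], [3, 6], [5]]


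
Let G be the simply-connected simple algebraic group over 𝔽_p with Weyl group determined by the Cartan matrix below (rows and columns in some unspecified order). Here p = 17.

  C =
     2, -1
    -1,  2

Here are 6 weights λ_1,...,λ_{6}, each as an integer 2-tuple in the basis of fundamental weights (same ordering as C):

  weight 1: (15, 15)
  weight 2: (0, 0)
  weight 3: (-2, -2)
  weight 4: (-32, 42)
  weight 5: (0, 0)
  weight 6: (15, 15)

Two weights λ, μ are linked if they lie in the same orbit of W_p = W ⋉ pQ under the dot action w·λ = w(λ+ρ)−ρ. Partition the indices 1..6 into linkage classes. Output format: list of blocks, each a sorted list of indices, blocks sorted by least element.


C ↔ A_2 under row/col permutation; |W(A_2)| = 6.

Ā_17 reps of the 6 weights (A_2, coords as presented):

  λ_1+ρ ↦ (1, 1)
  λ_2+ρ ↦ (1, 1)
  λ_3+ρ ↦ (1, 1)
  λ_4+ρ ↦ (9, 5)
  λ_5+ρ ↦ (1, 1)
  λ_6+ρ ↦ (1, 1)

Partition of {1..6} into 2 W_17-dot-orbits:

[[1, 2, 3, 5, 6], [4]]


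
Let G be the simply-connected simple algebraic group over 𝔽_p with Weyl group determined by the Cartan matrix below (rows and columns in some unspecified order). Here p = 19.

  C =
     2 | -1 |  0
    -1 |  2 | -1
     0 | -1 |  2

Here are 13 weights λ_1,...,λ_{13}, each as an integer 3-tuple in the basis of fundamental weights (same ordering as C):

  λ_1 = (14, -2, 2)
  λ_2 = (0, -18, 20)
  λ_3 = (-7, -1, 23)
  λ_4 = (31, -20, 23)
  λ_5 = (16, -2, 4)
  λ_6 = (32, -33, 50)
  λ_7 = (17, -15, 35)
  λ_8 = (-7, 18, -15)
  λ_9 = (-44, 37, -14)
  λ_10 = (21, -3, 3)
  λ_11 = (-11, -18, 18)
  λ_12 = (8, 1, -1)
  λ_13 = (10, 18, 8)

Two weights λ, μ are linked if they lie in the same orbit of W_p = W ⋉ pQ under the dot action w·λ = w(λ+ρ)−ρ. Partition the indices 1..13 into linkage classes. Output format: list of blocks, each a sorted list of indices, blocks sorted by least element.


Dynkin diagram of C (from the 4 off-diagonal −1 entries): A_3.

Each λ_j+ρ reduced to Ā_19; 3-tuples below use C's row order:

  λ_1 → (14, 1, 2);  λ_2 → (14, 1, 2);  λ_3 → (5, 1, 13);  λ_4 → (5, 1, 13);  λ_5 → (14, 1, 2);  λ_6 → (5, 1, 13);  λ_7 → (14, 1, 2);  λ_8 → (5, 1, 13);  λ_9 → (5, 1, 13);  λ_10 → (14, 1, 2);  λ_11 → (9, 2, 0);  λ_12 → (9, 2, 0);  λ_13 → (8, 1, 10)

Grouping the 13 weights by Ā_19-representative: 4 linkage classes.

[[1, 2, 5, 7, 10], [3, 4, 6, 8, 9], [11, 12], [13]]


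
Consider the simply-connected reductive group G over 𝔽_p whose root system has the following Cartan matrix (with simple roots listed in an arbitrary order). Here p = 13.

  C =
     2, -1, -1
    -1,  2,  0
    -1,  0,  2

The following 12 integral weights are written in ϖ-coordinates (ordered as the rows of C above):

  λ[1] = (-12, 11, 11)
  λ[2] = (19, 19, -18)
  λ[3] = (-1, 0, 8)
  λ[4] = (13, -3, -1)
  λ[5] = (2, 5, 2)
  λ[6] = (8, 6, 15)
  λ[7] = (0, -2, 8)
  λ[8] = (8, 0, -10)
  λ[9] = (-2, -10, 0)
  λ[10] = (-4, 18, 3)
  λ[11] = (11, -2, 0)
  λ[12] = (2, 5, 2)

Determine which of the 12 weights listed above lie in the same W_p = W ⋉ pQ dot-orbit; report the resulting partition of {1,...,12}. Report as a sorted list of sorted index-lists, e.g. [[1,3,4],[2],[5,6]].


C ↔ A_3 under row/col permutation; |W(A_3)| = 24.

W_13-reps of the 12 weights in Ā_13 (same 3-coord order as C):

  [1] (11, 1, 1);  [2] (3, 6, 3);  [3] (0, 1, 9);  [4] (11, 1, 1);  [5] (3, 6, 3);  [6] (3, 6, 3);  [7] (0, 1, 9);  [8] (0, 1, 9);  [9] (0, 1, 9);  [10] (3, 6, 3);  [11] (11, 1, 1);  [12] (3, 6, 3)

Linkage partition of the 12 weights (3 classes, p=13):

[[1, 4, 11], [2, 5, 6, 10, 12], [3, 7, 8, 9]]


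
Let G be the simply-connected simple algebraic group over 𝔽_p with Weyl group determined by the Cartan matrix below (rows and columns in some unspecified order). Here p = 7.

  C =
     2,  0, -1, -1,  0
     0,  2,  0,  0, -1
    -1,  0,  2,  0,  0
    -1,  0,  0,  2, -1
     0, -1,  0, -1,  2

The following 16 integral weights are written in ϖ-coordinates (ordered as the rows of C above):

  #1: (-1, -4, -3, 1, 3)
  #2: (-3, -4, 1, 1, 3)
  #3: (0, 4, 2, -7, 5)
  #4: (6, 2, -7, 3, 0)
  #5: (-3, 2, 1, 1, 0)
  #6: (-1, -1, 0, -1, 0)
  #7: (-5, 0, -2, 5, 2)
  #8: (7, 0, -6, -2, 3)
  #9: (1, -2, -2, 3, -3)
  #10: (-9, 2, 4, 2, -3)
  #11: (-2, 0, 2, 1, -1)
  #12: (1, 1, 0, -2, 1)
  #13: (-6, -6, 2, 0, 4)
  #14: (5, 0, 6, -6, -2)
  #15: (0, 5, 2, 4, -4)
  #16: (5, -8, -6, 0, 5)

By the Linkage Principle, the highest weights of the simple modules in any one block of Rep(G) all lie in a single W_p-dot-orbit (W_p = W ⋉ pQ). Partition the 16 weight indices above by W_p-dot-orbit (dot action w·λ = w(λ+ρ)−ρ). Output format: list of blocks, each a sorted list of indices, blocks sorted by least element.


A_5 Cartan matrix, 5 simple roots permuted; ρ=(1,1,1,1,1).

Ā_7 reps of the 16 weights (A_5, coords as presented):

  λ_1+ρ ↦ (2, 3, 0, 0, 1) · λ_2+ρ ↦ (2, 3, 0, 0, 1) · λ_3+ρ ↦ (1, 1, 2, 1, 0) · λ_4+ρ ↦ (0, 1, 1, 1, 3) · λ_5+ρ ↦ (2, 3, 0, 0, 1) · λ_6+ρ ↦ (0, 0, 1, 0, 1) · λ_7+ρ ↦ (1, 2, 1, 1, 1) · λ_8+ρ ↦ (2, 3, 0, 0, 1) · λ_9+ρ ↦ (1, 2, 1, 1, 1) · λ_10+ρ ↦ (2, 3, 0, 0, 1) · λ_11+ρ ↦ (1, 1, 2, 1, 0) · λ_12+ρ ↦ (1, 2, 1, 1, 1) · λ_13+ρ ↦ (0, 1, 1, 1, 3) · λ_14+ρ ↦ (0, 0, 1, 0, 1) · λ_15+ρ ↦ (1, 2, 1, 1, 1) · λ_16+ρ ↦ (0, 0, 1, 0, 1)

Partition of {1..16} into 5 W_7-dot-orbits:

[[1, 2, 5, 8, 10], [3, 11], [4, 13], [6, 14, 16], [7, 9, 12, 15]]


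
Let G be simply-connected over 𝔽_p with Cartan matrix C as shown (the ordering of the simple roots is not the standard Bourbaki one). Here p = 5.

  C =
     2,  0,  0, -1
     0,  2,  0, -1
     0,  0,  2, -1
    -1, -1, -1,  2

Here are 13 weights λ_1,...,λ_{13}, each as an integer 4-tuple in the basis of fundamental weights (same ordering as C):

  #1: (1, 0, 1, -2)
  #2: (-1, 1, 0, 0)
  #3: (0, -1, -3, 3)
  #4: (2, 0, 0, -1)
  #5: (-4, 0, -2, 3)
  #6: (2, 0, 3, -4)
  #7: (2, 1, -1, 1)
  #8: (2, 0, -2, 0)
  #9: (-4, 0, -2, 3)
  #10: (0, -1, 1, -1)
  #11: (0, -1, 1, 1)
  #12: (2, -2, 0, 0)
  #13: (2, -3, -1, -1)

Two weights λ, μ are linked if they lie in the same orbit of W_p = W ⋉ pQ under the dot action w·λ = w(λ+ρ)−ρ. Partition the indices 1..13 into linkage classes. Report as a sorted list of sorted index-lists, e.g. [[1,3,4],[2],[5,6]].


Root system D_4: the 4×4 matrix C matches after relabeling.

Each λ_j+ρ reduced to Ā_5; 4-tuples below use C's row order:

  λ_1+ρ ↦ (1, 0, 1, 1);  λ_2+ρ ↦ (0, 2, 1, 1);  λ_3+ρ ↦ (1, 0, 2, 0);  λ_4+ρ ↦ (3, 1, 1, 0);  λ_5+ρ ↦ (3, 1, 1, 0);  λ_6+ρ ↦ (0, 2, 1, 1);  λ_7+ρ ↦ (1, 0, 2, 0);  λ_8+ρ ↦ (3, 1, 1, 0);  λ_9+ρ ↦ (3, 1, 1, 0);  λ_10+ρ ↦ (1, 0, 2, 0);  λ_11+ρ ↦ (1, 0, 2, 0);  λ_12+ρ ↦ (3, 1, 1, 0);  λ_13+ρ ↦ (1, 0, 2, 0)

The 13 indices split into 4 linkage classes (same alcove rep ⇔ same W_5-dot-orbit):

[[1], [2, 6], [3, 7, 10, 11, 13], [4, 5, 8, 9, 12]]


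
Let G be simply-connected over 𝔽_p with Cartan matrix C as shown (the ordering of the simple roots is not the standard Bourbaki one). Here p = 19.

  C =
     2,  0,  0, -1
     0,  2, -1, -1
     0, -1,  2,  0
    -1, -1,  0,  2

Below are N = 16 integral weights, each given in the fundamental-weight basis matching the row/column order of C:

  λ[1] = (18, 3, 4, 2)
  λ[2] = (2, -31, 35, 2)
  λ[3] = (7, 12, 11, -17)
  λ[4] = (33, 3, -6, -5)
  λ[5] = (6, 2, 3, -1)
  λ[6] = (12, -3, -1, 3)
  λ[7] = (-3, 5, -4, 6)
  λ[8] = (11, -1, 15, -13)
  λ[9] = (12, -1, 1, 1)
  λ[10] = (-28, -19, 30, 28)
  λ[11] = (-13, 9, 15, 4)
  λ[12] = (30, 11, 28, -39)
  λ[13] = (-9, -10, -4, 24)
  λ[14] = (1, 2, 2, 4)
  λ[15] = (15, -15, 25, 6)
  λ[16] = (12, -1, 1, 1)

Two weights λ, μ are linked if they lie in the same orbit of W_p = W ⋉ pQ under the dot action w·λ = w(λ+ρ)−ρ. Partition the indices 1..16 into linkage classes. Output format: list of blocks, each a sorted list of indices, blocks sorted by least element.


Cartan matrix: type A_4 (|W|=120); un-permuting the 4 rows.

Ā_19 reps of the 16 weights (A_4, coords as presented):

  λ_1 → (7, 3, 4, 0) · λ_2 → (2, 3, 3, 5) · λ_3 → (2, 3, 3, 5) · λ_4 → (4, 1, 4, 10) · λ_5 → (7, 3, 4, 0) · λ_6 → (13, 0, 2, 2) · λ_7 → (2, 3, 3, 5) · λ_8 → (0, 12, 4, 0) · λ_9 → (13, 0, 2, 2) · λ_10 → (8, 4, 2, 4) · λ_11 → (7, 3, 4, 0) · λ_12 → (7, 3, 4, 0) · λ_13 → (2, 3, 3, 5) · λ_14 → (2, 3, 3, 5) · λ_15 → (7, 3, 4, 0) · λ_16 → (13, 0, 2, 2)

6 distinct reps among the 16 weights ⇒ 6 W_19-linkage classes:

[[1, 5, 11, 12, 15], [2, 3, 7, 13, 14], [4], [6, 9, 16], [8], [10]]


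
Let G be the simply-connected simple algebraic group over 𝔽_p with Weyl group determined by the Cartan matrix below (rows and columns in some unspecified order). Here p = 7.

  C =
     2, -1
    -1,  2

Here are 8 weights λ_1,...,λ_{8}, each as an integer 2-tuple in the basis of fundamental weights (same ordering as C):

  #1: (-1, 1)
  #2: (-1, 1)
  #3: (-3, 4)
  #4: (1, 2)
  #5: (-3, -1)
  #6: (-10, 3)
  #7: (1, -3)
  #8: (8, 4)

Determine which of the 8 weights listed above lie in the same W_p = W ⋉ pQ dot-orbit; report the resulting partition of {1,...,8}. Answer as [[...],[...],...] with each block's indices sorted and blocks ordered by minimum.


Cartan matrix: type A_2 (|W|=6); un-permuting the 2 rows.

λ_j+ρ reflected into Ā_7 (⟨·,θ^∨⟩≤7); 2-tuples as given:

    λ_1 → (0, 2)
    λ_2 → (0, 2)
    λ_3 → (2, 3)
    λ_4 → (2, 3)
    λ_5 → (0, 2)
    λ_6 → (2, 3)
    λ_7 → (0, 2)
    λ_8 → (0, 2)

These 8 weights hit 2 W_7-dot-orbits; sizes (5, 3):

[[1, 2, 5, 7, 8], [3, 4, 6]]


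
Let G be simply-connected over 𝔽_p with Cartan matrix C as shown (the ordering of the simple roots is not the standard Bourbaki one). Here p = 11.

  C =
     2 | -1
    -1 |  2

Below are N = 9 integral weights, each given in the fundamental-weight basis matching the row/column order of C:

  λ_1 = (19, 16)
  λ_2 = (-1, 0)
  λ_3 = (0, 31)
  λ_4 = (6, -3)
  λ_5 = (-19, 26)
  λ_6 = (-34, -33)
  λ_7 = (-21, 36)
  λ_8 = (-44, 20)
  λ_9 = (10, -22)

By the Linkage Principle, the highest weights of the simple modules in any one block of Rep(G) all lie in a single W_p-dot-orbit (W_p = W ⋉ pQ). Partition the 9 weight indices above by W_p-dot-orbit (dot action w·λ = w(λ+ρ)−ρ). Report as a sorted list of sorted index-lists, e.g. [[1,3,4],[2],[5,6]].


Dynkin diagram of C (from the 2 off-diagonal −1 entries): A_2.

Each λ_j+ρ reduced to Ā_11; 2-tuples below use C's row order:

    [1] (5, 2)
    [2] (0, 1)
    [3] (0, 1)
    [4] (5, 2)
    [5] (5, 2)
    [6] (0, 1)
    [7] (5, 2)
    [8] (0, 1)
    [9] (0, 1)

Grouping the 9 weights by Ā_11-representative: 2 linkage classes.

[[1, 4, 5, 7], [2, 3, 6, 8, 9]]


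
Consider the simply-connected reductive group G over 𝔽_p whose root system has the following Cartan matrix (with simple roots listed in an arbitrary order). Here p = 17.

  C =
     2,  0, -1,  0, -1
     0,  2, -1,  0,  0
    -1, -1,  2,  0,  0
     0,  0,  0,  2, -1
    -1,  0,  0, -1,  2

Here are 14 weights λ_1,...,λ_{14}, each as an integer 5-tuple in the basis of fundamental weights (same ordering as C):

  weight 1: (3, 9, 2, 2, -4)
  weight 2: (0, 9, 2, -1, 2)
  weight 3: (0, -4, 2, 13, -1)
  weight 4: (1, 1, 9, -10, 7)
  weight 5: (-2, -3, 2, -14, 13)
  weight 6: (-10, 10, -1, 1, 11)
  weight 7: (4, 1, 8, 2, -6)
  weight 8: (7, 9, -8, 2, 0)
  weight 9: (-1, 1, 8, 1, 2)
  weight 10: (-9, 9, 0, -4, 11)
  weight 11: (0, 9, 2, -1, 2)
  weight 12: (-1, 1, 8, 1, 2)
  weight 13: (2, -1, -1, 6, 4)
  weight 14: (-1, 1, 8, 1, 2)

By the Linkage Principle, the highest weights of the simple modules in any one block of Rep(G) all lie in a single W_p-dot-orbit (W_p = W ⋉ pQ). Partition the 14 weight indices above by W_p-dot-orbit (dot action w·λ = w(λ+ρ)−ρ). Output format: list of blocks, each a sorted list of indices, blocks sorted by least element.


A_5 Cartan matrix, 5 simple roots permuted; ρ=(1,1,1,1,1).

Alcove-folded reps (p=17, 14 weights, presented ϖ-order):

  1: (1, 10, 3, 0, 3)
  2: (1, 10, 3, 0, 3)
  3: (1, 2, 0, 13, 0)
  4: (1, 3, 7, 3, 1)
  5: (1, 2, 0, 13, 0)
  6: (0, 2, 9, 2, 3)
  7: (0, 2, 9, 2, 3)
  8: (1, 3, 7, 3, 1)
  9: (0, 2, 9, 2, 3)
  10: (1, 3, 7, 3, 1)
  11: (1, 10, 3, 0, 3)
  12: (0, 2, 9, 2, 3)
  13: (3, 0, 0, 7, 5)
  14: (0, 2, 9, 2, 3)

Linkage partition of the 14 weights (5 classes, p=17):

[[1, 2, 11], [3, 5], [4, 8, 10], [6, 7, 9, 12, 14], [13]]


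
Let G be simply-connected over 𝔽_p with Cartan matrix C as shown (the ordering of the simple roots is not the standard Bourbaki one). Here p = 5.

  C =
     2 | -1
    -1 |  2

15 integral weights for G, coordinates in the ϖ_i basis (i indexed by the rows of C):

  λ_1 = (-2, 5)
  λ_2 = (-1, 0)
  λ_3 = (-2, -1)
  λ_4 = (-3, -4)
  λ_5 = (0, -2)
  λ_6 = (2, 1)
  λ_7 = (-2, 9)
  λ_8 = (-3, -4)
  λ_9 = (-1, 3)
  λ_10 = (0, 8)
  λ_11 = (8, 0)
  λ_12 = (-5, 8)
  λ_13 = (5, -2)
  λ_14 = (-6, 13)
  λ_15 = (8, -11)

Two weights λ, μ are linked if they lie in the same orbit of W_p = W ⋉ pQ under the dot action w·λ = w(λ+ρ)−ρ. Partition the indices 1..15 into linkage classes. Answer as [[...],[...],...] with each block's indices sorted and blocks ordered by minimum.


Cartan matrix: type A_2 (|W|=6); un-permuting the 2 rows.

Each λ_j+ρ reduced to Ā_5; 2-tuples below use C's row order:

  λ_1 → (0, 4) · λ_2 → (0, 1) · λ_3 → (0, 1) · λ_4 → (3, 2) · λ_5 → (0, 1) · λ_6 → (3, 2) · λ_7 → (4, 0) · λ_8 → (3, 2) · λ_9 → (0, 4) · λ_10 → (4, 0) · λ_11 → (0, 4) · λ_12 → (0, 1) · λ_13 → (4, 0) · λ_14 → (0, 4) · λ_15 → (4, 0)

Grouping the 15 weights by Ā_5-representative: 4 linkage classes.

[[1, 9, 11, 14], [2, 3, 5, 12], [4, 6, 8], [7, 10, 13, 15]]


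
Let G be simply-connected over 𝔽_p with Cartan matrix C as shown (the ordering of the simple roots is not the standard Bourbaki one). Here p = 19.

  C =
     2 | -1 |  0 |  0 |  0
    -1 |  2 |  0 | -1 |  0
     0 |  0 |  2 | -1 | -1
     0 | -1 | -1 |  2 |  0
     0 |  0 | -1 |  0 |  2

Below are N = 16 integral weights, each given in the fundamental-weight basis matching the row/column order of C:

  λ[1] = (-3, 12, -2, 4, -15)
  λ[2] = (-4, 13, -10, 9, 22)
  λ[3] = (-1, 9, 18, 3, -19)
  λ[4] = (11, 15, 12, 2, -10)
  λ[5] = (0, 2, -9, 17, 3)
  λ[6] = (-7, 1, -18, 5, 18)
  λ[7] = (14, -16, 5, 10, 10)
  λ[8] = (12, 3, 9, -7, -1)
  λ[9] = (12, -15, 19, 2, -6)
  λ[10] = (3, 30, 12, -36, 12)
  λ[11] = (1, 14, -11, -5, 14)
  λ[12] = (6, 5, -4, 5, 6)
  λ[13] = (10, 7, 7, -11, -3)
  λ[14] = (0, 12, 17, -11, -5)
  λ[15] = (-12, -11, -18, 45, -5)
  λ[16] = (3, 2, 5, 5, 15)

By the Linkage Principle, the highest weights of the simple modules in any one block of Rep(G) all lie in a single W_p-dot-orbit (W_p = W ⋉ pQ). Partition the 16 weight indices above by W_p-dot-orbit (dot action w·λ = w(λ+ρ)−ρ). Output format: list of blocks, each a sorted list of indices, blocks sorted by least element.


Dynkin diagram of C (from the 8 off-diagonal −1 entries): A_5.

W_19-reps of the 16 weights in Ā_19 (same 5-coord order as C):

  λ_1+ρ ↦ (2, 1, 4, 10, 1) · λ_2+ρ ↦ (9, 1, 0, 4, 3) · λ_3+ρ ↦ (10, 4, 1, 0, 4) · λ_4+ρ ↦ (3, 6, 3, 3, 0) · λ_5+ρ ↦ (2, 1, 4, 10, 1) · λ_6+ρ ↦ (9, 2, 2, 4, 2) · λ_7+ρ ↦ (9, 2, 2, 4, 2) · λ_8+ρ ↦ (9, 2, 2, 4, 2) · λ_9+ρ ↦ (2, 1, 4, 10, 1) · λ_10+ρ ↦ (3, 6, 3, 3, 0) · λ_11+ρ ↦ (2, 1, 4, 10, 1) · λ_12+ρ ↦ (3, 6, 3, 3, 0) · λ_13+ρ ↦ (9, 2, 2, 4, 2) · λ_14+ρ ↦ (2, 1, 4, 10, 1) · λ_15+ρ ↦ (9, 2, 2, 4, 2) · λ_16+ρ ↦ (3, 6, 3, 3, 0)

Grouping the 16 weights by Ā_19-representative: 5 linkage classes.

[[1, 5, 9, 11, 14], [2], [3], [4, 10, 12, 16], [6, 7, 8, 13, 15]]


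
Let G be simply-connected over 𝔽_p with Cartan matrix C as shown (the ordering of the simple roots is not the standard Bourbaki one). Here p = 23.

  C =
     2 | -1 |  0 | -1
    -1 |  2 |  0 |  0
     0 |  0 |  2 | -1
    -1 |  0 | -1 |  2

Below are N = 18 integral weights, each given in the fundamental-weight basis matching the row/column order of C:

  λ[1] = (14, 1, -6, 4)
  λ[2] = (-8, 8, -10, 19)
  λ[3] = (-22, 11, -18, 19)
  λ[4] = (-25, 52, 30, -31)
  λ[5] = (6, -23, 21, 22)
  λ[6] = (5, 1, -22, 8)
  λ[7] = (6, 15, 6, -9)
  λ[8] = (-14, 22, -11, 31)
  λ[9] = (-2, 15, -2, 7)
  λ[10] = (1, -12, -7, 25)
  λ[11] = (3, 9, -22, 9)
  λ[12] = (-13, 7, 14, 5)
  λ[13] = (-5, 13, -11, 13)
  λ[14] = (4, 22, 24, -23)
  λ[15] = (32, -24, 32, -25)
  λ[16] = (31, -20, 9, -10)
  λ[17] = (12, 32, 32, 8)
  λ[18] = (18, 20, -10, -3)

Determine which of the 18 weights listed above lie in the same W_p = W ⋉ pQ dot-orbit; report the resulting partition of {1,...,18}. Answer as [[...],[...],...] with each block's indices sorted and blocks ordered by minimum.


Root system A_4: the 4×4 matrix C matches after relabeling.

Folding the 18 weights λ_j+ρ into Ā_23 (reps in the given 4-coord order):

  λ_1+ρ ↦ (15, 2, 5, 0)
  λ_2+ρ ↦ (7, 2, 9, 4)
  λ_3+ρ ↦ (6, 3, 1, 11)
  λ_4+ρ ↦ (1, 15, 1, 6)
  λ_5+ρ ↦ (1, 15, 1, 6)
  λ_6+ρ ↦ (2, 4, 9, 6)
  λ_7+ρ ↦ (1, 15, 1, 6)
  λ_8+ρ ↦ (4, 9, 9, 0)
  λ_9+ρ ↦ (1, 15, 1, 6)
  λ_10+ρ ↦ (6, 3, 1, 11)
  λ_11+ρ ↦ (7, 2, 9, 4)
  λ_12+ρ ↦ (2, 4, 9, 6)
  λ_13+ρ ↦ (4, 9, 9, 0)
  λ_14+ρ ↦ (15, 2, 5, 0)
  λ_15+ρ ↦ (4, 9, 9, 0)
  λ_16+ρ ↦ (4, 9, 9, 0)
  λ_17+ρ ↦ (4, 9, 9, 0)
  λ_18+ρ ↦ (2, 4, 9, 6)

Partition of {1..18} into 6 W_23-dot-orbits:

[[1, 14], [2, 11], [3, 10], [4, 5, 7, 9], [6, 12, 18], [8, 13, 15, 16, 17]]


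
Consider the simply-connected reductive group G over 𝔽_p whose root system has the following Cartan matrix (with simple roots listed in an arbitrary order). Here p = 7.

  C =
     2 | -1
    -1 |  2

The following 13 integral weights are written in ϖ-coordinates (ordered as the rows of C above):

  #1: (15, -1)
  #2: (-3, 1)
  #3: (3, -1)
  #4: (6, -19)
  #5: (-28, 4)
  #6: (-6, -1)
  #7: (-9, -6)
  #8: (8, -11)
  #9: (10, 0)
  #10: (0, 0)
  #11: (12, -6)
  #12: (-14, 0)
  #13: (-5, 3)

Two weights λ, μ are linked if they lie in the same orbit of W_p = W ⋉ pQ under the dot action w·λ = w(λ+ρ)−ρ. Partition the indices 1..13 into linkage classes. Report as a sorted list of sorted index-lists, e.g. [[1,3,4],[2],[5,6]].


Dynkin diagram of C (from the 2 off-diagonal −1 entries): A_2.

W_7-reps of the 13 weights in Ā_7 (same 2-coord order as C):

  λ_1+ρ ↦ (0, 5)
  λ_2+ρ ↦ (2, 0)
  λ_3+ρ ↦ (4, 0)
  λ_4+ρ ↦ (4, 0)
  λ_5+ρ ↦ (5, 1)
  λ_6+ρ ↦ (0, 5)
  λ_7+ρ ↦ (1, 1)
  λ_8+ρ ↦ (2, 4)
  λ_9+ρ ↦ (2, 4)
  λ_10+ρ ↦ (1, 1)
  λ_11+ρ ↦ (1, 1)
  λ_12+ρ ↦ (5, 1)
  λ_13+ρ ↦ (4, 0)

These 13 weights hit 6 W_7-dot-orbits; sizes (2, 1, 3, 2, 3, 2):

[[1, 6], [2], [3, 4, 13], [5, 12], [7, 10, 11], [8, 9]]


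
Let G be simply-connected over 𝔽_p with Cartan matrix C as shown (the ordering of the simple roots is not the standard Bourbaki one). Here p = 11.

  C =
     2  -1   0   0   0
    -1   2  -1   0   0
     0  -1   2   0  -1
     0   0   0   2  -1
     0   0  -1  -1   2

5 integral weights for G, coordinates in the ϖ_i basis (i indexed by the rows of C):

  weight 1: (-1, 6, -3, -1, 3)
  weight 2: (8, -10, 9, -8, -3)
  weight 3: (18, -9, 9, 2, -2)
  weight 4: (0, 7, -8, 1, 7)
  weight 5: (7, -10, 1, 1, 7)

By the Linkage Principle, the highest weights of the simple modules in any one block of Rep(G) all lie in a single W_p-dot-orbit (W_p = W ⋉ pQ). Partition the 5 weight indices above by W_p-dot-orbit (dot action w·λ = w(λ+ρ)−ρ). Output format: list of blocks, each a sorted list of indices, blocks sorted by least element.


Type A_5, rank 5, |W|=720; reorder rows/cols to standard.

λ_j+ρ reflected into Ā_11 (⟨·,θ^∨⟩≤11); 5-tuples as given:

  λ_1+ρ ↦ (0, 5, 2, 0, 2) · λ_2+ρ ↦ (0, 1, 7, 1, 1) · λ_3+ρ ↦ (0, 1, 7, 1, 1) · λ_4+ρ ↦ (0, 1, 7, 1, 1) · λ_5+ρ ↦ (0, 1, 7, 1, 1)

Partition of {1..5} into 2 W_11-dot-orbits:

[[1], [2, 3, 4, 5]]


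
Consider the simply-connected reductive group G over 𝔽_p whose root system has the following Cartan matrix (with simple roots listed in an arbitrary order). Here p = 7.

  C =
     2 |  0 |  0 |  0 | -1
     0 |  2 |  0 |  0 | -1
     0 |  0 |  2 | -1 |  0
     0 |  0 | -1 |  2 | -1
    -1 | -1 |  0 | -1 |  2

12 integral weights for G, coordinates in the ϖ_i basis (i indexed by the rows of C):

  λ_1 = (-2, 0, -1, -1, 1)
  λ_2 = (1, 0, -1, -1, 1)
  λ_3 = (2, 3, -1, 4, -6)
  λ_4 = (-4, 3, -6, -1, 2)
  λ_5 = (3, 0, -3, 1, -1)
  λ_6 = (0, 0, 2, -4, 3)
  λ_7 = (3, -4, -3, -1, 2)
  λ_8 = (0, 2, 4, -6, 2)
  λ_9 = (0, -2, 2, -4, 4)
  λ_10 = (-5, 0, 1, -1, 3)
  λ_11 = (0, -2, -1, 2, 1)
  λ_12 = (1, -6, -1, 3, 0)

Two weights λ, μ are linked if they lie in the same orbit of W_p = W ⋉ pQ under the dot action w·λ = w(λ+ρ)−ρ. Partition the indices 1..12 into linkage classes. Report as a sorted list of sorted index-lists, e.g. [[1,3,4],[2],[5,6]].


C ↔ D_5 under row/col permutation; |W(D_5)| = 1920.

Each λ_j+ρ reduced to Ā_7; 5-tuples below use C's row order:

  [1] (1, 1, 0, 0, 1) · [2] (2, 1, 0, 0, 2) · [3] (2, 1, 0, 0, 2) · [4] (2, 1, 0, 0, 2) · [5] (4, 1, 2, 0, 0) · [6] (1, 1, 0, 0, 1) · [7] (2, 1, 0, 0, 2) · [8] (1, 1, 0, 0, 1) · [9] (1, 1, 0, 0, 1) · [10] (4, 1, 2, 0, 0) · [11] (1, 1, 0, 0, 1) · [12] (2, 1, 0, 0, 2)

These 12 weights hit 3 W_7-dot-orbits; sizes (5, 5, 2):

[[1, 6, 8, 9, 11], [2, 3, 4, 7, 12], [5, 10]]


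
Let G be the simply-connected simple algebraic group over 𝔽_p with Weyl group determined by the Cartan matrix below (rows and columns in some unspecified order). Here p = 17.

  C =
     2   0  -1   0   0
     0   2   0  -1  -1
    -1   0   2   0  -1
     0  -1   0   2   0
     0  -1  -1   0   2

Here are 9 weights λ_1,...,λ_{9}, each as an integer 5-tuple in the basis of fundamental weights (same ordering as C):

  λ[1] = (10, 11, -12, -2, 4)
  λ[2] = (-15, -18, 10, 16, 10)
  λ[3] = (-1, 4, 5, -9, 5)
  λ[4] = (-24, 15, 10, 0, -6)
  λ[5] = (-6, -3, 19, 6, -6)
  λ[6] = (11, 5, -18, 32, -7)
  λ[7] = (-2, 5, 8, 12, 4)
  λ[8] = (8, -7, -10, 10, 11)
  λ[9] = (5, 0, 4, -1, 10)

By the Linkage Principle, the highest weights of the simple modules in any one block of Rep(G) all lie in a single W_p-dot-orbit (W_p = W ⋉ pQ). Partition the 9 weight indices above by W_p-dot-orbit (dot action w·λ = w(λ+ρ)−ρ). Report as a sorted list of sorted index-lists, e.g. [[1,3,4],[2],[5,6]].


A_5 Cartan matrix, 5 simple roots permuted; ρ=(1,1,1,1,1).

λ_j+ρ reflected into Ā_17 (⟨·,θ^∨⟩≤17); 5-tuples as given:

  λ_1+ρ ↦ (0, 5, 5, 1, 6) · λ_2+ρ ↦ (0, 3, 6, 5, 3) · λ_3+ρ ↦ (0, 3, 6, 5, 3) · λ_4+ρ ↦ (0, 5, 5, 1, 6) · λ_5+ρ ↦ (2, 2, 8, 3, 2) · λ_6+ρ ↦ (0, 5, 5, 1, 6) · λ_7+ρ ↦ (6, 1, 5, 1, 2) · λ_8+ρ ↦ (0, 3, 6, 5, 3) · λ_9+ρ ↦ (0, 5, 5, 1, 6)

Grouping the 9 weights by Ā_17-representative: 4 linkage classes.

[[1, 4, 6, 9], [2, 3, 8], [5], [7]]
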